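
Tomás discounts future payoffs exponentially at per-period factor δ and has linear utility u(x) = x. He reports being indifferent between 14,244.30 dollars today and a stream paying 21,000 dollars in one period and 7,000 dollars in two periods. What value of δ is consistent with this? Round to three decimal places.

δ ≈ 0.570

The stream is worth 21000δ + 7000δ² today, so 21000δ + 7000δ² = 14244.30.
So 7000δ² + 21000δ − 14244.30 = 0.
The positive root is δ = [−21000 + √(21000² + 4·7000·14244.30)] / (2·7000) = (−21000 + 28980.000)/14000 ≈ 0.570.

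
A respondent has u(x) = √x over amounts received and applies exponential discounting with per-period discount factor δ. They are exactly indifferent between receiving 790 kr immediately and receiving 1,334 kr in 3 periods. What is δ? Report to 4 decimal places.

Equating discounted utilities: u(790) = δ^3·u(1334) ⇒ δ^3 = u(790)/u(1334).
With u(x) = √x: δ^3 = √790/√1334 = √(790/1334) = 0.76955.
Hence δ = (0.76955)^(1/3) = 0.916386.

δ ≈ 0.9164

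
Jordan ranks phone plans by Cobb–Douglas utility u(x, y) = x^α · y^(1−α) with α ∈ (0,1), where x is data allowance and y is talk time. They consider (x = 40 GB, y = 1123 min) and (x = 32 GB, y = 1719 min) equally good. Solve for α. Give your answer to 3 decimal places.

α ≈ 0.656

Set the two utilities equal: 40^α·1123^(1−α) = 32^α·1719^(1−α).
Rearrange to (40/32)^α = (1719/1123)^(1−α) and take logs: α·0.223144 = (1−α)·0.425739.
So α/(1−α) = (0.425739)/(0.223144) = 1.907911, and α = 1.907911/2.907911 ≈ 0.656.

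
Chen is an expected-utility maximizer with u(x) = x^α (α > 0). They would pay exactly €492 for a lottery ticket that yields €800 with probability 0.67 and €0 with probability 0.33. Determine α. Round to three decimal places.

EU(lottery) = 0.67·800^α + 0.33·0 = 0.67·800^α.
Indifference: 492^α = 0.67·800^α, so (492/800)^α = 0.67.
α = ln(0.67) / ln(492/800) = -0.400478/-0.486133 ≈ 0.824.

α ≈ 0.824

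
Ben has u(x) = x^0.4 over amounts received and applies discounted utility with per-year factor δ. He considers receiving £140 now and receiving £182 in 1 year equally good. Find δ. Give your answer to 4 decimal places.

Indifference means u(140) = δ · u(182), so δ = u(140)/u(182).
With u(x) = x^0.4: δ = 140^0.4/182^0.4 = (140/182)^0.4 = 0.90037.

δ ≈ 0.9004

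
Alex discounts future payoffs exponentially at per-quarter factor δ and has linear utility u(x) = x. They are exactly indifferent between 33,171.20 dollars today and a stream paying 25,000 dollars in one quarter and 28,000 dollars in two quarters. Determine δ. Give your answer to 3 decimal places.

δ ≈ 0.730

The stream is worth 25000δ + 28000δ² today, so 25000δ + 28000δ² = 33171.20.
That is, 28000δ² + 25000δ − 33171.20 = 0, a quadratic in δ.
By the quadratic formula (taking the positive root), δ = (−25000 + √4340174400.00) / 56000 ≈ 0.730.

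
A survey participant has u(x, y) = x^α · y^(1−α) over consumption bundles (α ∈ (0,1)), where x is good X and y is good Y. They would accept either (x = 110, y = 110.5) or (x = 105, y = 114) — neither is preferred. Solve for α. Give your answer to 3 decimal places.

α ≈ 0.401

The Cobb–Douglas utilities coincide, so 110^α·110.5^(1−α) = 105^α·114^(1−α).
(110/105)^α = (114/110.5)^(1−α); take logs: α·ln(110/105) = (1−α)·ln(114/110.5), i.e. α·0.046520 = (1−α)·0.031183.
So α/(1−α) = (0.031183)/(0.046520) = 0.670314, and α = 0.670314/1.670314 ≈ 0.401.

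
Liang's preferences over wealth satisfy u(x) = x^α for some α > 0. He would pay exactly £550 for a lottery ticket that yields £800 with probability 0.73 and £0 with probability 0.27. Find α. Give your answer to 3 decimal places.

The lottery's expected utility is 0.73·u(800) + 0.27·u(0) = 0.73·800^α (since u(0) = 0 for α > 0).
Indifference: 550^α = 0.73·800^α, so (550/800)^α = 0.73.
Take logs: α = ln 0.73 / ln(550/800) ≈ 0.83992.

α ≈ 0.840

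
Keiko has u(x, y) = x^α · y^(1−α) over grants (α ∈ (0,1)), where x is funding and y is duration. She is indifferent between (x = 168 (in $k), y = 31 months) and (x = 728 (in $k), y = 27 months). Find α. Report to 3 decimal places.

The Cobb–Douglas utilities coincide, so 168^α·31^(1−α) = 728^α·27^(1−α).
(168/728)^α = (27/31)^(1−α); take logs: α·ln(168/728) = (1−α)·ln(27/31), i.e. α·-1.466337 = (1−α)·-0.138150.
Thus α·(-1.604487) = -0.138150, so α = -0.138150/-1.604487 ≈ 0.086.

α ≈ 0.086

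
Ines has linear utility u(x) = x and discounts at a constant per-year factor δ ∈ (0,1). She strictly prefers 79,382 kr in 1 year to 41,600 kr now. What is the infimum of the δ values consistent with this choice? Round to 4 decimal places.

δ > 0.5240

Comparing present values: 41600 < δ·79382.
So δ > 41600/79382 = 0.52405.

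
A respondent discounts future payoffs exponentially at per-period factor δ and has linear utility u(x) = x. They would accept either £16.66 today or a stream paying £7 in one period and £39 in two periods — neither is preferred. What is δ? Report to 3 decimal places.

Equating present values: 16.66 = 7δ + 39δ².
Rearranged: 39δ² + 7δ − 16.66 = 0.
By the quadratic formula (taking the positive root), δ = (−7 + √2647.96) / 78 ≈ 0.570.

δ ≈ 0.570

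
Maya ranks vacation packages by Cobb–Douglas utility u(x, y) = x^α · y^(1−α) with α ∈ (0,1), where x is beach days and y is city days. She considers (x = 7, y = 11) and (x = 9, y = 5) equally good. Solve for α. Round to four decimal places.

The Cobb–Douglas utilities coincide, so 7^α·11^(1−α) = 9^α·5^(1−α).
Rearrange to (7/9)^α = (5/11)^(1−α) and take logs: α·-0.2513144 = (1−α)·-0.7884574.
So α/(1−α) = (-0.7884574)/(-0.2513144) = 3.1373347, and α = 3.1373347/4.1373347 ≈ 0.7583.

α ≈ 0.7583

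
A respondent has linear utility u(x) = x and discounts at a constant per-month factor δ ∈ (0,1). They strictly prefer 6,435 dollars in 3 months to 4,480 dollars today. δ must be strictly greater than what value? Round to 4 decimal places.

δ > 0.8863

The preference means 4480 < δ^3·6435.
Dividing by 6435: δ^3 > 0.69619. Both sides are positive, so the cube root keeps the direction.
δ > 0.69619^(1/3) = 0.8863.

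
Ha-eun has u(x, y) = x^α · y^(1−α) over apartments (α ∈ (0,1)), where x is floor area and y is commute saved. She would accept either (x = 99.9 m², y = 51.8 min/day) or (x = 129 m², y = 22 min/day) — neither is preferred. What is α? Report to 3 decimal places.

Indifference: 99.9^α · 51.8^(1−α) = 129^α · 22^(1−α).
Rearrange to (99.9/129)^α = (22/51.8)^(1−α) and take logs: α·-0.255643 = (1−α)·-0.856348.
Thus α·(-1.111991) = -0.856348, so α = -0.856348/-1.111991 ≈ 0.770.

α ≈ 0.770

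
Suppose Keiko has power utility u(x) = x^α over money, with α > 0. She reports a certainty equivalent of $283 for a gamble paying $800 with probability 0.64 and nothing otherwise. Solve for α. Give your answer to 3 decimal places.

α ≈ 0.429

EU(lottery) = 0.64·800^α + 0.36·0 = 0.64·800^α.
Indifference: 283^α = 0.64·800^α, so (283/800)^α = 0.64.
Take logs: α = ln 0.64 / ln(283/800) ≈ 0.42947.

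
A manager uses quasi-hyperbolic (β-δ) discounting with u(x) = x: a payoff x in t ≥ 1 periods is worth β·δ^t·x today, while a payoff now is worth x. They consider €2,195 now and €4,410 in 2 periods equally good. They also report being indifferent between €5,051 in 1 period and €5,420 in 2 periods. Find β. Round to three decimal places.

The second indifference involves only future payoffs, so β cancels: β·δ^1·5051 = β·δ^2·5420, giving δ = 5051/5420 = 0.93192.
The first indifference: 2195 = β·δ^2·4410, so β = 2195/(δ^2·4410) = 2195/(0.86847·4410) ≈ 0.573.

β ≈ 0.573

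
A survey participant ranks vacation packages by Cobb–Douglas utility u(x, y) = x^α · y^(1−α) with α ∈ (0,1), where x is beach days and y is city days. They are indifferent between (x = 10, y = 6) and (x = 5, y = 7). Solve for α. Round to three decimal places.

The Cobb–Douglas utilities coincide, so 10^α·6^(1−α) = 5^α·7^(1−α).
(10/5)^α = (7/6)^(1−α); take logs: α·ln(10/5) = (1−α)·ln(7/6), i.e. α·0.693147 = (1−α)·0.154151.
So α/(1−α) = (0.154151)/(0.693147) = 0.222393, and α = 0.222393/1.222393 ≈ 0.182.

α ≈ 0.182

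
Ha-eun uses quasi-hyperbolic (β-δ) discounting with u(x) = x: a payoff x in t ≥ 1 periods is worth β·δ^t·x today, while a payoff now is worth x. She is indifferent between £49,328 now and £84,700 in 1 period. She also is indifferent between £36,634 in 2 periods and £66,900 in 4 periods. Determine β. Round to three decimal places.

From the later pair, β·δ^2·36634 = β·δ^4·66900; dividing through, δ^2 = 36634/66900 = 0.54759, so δ = 0.74000.
The first indifference: 49328 = β·δ·84700, so β = 49328/(δ·84700) = 49328/(0.74000·84700) ≈ 0.787.

β ≈ 0.787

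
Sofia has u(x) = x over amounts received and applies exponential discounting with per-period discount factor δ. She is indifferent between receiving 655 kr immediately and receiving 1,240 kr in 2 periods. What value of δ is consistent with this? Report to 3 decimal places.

δ ≈ 0.727

Equating discounted utilities: u(655) = δ^2·u(1240) ⇒ δ^2 = u(655)/u(1240).
With u(x) = x: δ^2 = 655/1240 = 0.52823.
So δ = 0.52823^(1/2) ≈ 0.727.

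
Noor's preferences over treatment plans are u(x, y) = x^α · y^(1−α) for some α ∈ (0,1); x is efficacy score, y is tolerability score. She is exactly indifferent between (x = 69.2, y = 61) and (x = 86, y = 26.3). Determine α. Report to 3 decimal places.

α ≈ 0.795

The Cobb–Douglas utilities coincide, so 69.2^α·61^(1−α) = 86^α·26.3^(1−α).
(69.2/86)^α = (26.3/61)^(1−α); take logs: α·ln(69.2/86) = (1−α)·ln(26.3/61), i.e. α·-0.217346 = (1−α)·-0.841305.
So α/(1−α) = (-0.841305)/(-0.217346) = 3.870810, and α = 3.870810/4.870810 ≈ 0.795.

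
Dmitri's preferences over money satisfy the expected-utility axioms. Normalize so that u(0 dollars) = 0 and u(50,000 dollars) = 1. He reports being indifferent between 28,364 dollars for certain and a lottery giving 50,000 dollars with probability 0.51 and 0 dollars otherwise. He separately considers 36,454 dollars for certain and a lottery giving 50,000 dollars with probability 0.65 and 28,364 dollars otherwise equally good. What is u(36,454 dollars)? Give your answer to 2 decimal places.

0.83

The first gamble pins u(28,364 dollars): it must equal 0.51·1 + 0.49·0 = 0.51.
Chaining: u(36,454 dollars) = 0.65·1.00 + 0.35·0.51 = 0.8285.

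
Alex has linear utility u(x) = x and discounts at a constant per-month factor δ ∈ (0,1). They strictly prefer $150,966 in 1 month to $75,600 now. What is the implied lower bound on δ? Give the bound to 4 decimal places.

Comparing present values: 75600 < δ·150966.
So δ > 75600/150966 = 0.50078.

δ > 0.5008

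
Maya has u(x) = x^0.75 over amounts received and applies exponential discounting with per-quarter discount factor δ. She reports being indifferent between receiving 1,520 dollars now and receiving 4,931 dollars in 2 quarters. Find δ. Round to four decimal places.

Equating discounted utilities: u(1520) = δ^2·u(4931) ⇒ δ^2 = u(1520)/u(4931).
With u(x) = x^0.75: δ^2 = 1520^0.75/4931^0.75 = (1520/4931)^0.75 = 0.41370.
Taking the square root: δ = 0.41370^(1/2) ≈ 0.6432.

δ ≈ 0.6432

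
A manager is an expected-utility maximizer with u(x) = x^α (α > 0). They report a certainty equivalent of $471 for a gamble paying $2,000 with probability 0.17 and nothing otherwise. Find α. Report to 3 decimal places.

α ≈ 1.225

EU(lottery) = 0.17·2000^α + 0.83·0 = 0.17·2000^α.
Indifference: 471^α = 0.17·2000^α, so (471/2000)^α = 0.17.
Taking logs: α·ln(471/2000) = ln(0.17), so α = -1.771957 / -1.446044 ≈ 1.225.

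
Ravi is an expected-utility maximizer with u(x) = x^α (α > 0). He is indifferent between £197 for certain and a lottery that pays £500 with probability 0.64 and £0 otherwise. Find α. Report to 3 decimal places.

α ≈ 0.479

The lottery's expected utility is 0.64·u(500) + 0.36·u(0) = 0.64·500^α (since u(0) = 0 for α > 0).
Equating: 197^α = 0.64·500^α, i.e. 0.3940^α = 0.64.
Taking logs: α·ln(197/500) = ln(0.64), so α = -0.446287 / -0.931404 ≈ 0.479.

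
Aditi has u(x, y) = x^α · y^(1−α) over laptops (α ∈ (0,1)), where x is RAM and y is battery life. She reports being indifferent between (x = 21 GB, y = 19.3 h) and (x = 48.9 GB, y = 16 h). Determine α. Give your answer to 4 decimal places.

α ≈ 0.1816

Indifference: 21^α · 19.3^(1−α) = 48.9^α · 16^(1−α).
(21/48.9)^α = (16/19.3)^(1−α); take logs: α·ln(21/48.9) = (1−α)·ln(16/19.3), i.e. α·-0.8452550 = (1−α)·-0.1875164.
With A = -0.8452550 and B = -0.1875164: α·A = (1−α)·B, so α = B/(A+B) = -0.1875164/-1.0327714 ≈ 0.1816.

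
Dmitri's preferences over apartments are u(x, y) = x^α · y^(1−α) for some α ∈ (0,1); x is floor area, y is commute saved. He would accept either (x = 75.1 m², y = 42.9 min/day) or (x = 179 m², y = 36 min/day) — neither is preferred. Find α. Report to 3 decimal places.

α ≈ 0.168

Set the two utilities equal: 75.1^α·42.9^(1−α) = 179^α·36^(1−α).
Rearrange to (75.1/179)^α = (36/42.9)^(1−α) and take logs: α·-0.868565 = (1−α)·-0.175353.
Thus α·(-1.043918) = -0.175353, so α = -0.175353/-1.043918 ≈ 0.168.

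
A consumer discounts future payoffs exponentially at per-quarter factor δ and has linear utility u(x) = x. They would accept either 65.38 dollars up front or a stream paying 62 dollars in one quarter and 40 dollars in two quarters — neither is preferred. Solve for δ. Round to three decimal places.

δ ≈ 0.720

The stream is worth 62δ + 40δ² today, so 62δ + 40δ² = 65.38.
Rearranged: 40δ² + 62δ − 65.38 = 0.
The positive root is δ = [−62 + √(62² + 4·40·65.38)] / (2·40) = (−62 + 119.603)/80 ≈ 0.720.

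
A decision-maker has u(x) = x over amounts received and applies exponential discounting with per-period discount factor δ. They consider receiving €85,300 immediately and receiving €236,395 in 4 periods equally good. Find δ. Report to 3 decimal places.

The payoff in 4 periods is discounted by δ^4, so u(85300) = δ^4·u(236395) and δ^4 = u(85300)/u(236395).
With u(x) = x: δ^4 = 85300/236395 = 0.36084.
Hence δ = (0.36084)^(1/4) = 0.77505.

δ ≈ 0.775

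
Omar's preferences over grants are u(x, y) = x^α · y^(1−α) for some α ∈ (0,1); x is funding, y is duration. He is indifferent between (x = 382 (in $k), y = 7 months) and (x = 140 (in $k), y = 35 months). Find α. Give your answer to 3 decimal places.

Indifference: 382^α · 7^(1−α) = 140^α · 35^(1−α).
Rearrange to (382/140)^α = (35/7)^(1−α) and take logs: α·1.003778 = (1−α)·1.609438.
With A = 1.003778 and B = 1.609438: α·A = (1−α)·B, so α = B/(A+B) = 1.609438/2.613216 ≈ 0.616.

α ≈ 0.616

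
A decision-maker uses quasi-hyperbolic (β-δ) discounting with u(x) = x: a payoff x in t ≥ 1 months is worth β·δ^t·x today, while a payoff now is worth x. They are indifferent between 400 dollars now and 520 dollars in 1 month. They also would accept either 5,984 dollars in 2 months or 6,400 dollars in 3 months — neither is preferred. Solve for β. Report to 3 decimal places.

The second indifference involves only future payoffs, so β cancels: β·δ^2·5984 = β·δ^3·6400, giving δ = 5984/6400 = 0.93500.
The first indifference: 400 = β·δ·520, so β = 400/(δ·520) = 400/(0.93500·520) ≈ 0.823.

β ≈ 0.823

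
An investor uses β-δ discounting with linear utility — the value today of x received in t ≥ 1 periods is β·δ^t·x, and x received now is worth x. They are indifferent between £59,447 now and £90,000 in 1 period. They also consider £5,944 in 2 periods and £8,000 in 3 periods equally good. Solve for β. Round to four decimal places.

β ≈ 0.8890

From the later pair, β·δ^2·5944 = β·δ^3·8000; dividing through, δ = 5944/8000 = 0.74300.
Now use the now-vs-future pair: 59447 = β·δ·90000 gives β = 59447/(0.74300·90000) ≈ 0.8890.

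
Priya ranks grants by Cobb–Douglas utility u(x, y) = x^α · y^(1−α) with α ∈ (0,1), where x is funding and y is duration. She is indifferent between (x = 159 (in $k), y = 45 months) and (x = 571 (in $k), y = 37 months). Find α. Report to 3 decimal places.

The Cobb–Douglas utilities coincide, so 159^α·45^(1−α) = 571^α·37^(1−α).
Taking logs: α·ln 159 + (1−α)·ln 45 = α·ln 571 + (1−α)·ln 37, i.e. α·-1.278485 = (1−α)·-0.195745.
So α/(1−α) = (-0.195745)/(-1.278485) = 0.153107, and α = 0.153107/1.153107 ≈ 0.133.

α ≈ 0.133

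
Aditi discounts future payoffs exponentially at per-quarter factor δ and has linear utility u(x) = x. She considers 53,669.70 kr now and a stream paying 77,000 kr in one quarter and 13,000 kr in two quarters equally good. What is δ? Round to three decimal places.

The stream is worth 77000δ + 13000δ² today, so 77000δ + 13000δ² = 53669.70.
So 13000δ² + 77000δ − 53669.70 = 0.
The positive root is δ = [−77000 + √(77000² + 4·13000·53669.70)] / (2·13000) = (−77000 + 93380.000)/26000 ≈ 0.630.

δ ≈ 0.630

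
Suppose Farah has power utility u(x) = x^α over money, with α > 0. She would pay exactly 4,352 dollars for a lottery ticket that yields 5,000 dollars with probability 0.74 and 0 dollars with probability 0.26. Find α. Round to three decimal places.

α ≈ 2.169

Since u(0) = 0, the lottery's EU is 0.74·5000^α.
Setting u(4352) equal to that: 4352^α = 0.74·5000^α ⇒ (4352/5000)^α = 0.74.
α = ln(0.74) / ln(4352/5000) = -0.301105/-0.138802 ≈ 2.169.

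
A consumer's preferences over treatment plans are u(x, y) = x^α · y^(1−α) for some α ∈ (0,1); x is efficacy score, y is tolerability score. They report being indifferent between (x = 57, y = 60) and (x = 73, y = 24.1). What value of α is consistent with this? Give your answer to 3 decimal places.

α ≈ 0.787

Set the two utilities equal: 57^α·60^(1−α) = 73^α·24.1^(1−α).
(57/73)^α = (24.1/60)^(1−α); take logs: α·ln(57/73) = (1−α)·ln(24.1/60), i.e. α·-0.247408 = (1−α)·-0.912133.
Thus α·(-1.159541) = -0.912133, so α = -0.912133/-1.159541 ≈ 0.787.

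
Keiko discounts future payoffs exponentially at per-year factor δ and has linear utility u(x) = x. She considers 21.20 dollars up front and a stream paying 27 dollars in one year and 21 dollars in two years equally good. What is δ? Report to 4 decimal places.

Present value of the stream is 27·δ + 21·δ². Indifference gives 27δ + 21δ² = 21.20.
Rearranged: 21δ² + 27δ − 21.20 = 0.
By the quadratic formula (taking the positive root), δ = (−27 + √2509.80) / 42 ≈ 0.5500.

δ ≈ 0.5500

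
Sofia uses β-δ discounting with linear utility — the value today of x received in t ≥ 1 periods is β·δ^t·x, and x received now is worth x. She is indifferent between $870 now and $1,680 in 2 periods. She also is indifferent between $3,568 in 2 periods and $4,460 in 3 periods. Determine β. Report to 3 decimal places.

From the later pair, β·δ^2·3568 = β·δ^3·4460; dividing through, δ = 3568/4460 = 0.80000.
Now use the now-vs-future pair: 870 = β·δ^2·1680 gives β = 870/(0.64000·1680) ≈ 0.809.

β ≈ 0.809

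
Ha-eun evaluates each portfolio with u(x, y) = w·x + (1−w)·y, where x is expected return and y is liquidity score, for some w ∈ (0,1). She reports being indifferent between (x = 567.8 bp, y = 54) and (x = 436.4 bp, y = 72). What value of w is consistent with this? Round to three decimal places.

w = 0.120

u(567.8,54) = u(436.4,72) means w·567.8 + (1−w)·54 = w·436.4 + (1−w)·72.
Rearranging, 131.4·w − 18·(1−w) = 0.
Hence w = 18/(131.4+18) = 18/149.4 = 0.120.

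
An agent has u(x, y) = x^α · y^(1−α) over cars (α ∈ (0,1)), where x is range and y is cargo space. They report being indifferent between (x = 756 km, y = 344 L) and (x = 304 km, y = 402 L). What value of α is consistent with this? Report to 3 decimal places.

Set the two utilities equal: 756^α·344^(1−α) = 304^α·402^(1−α).
Taking logs: α·ln 756 + (1−α)·ln 344 = α·ln 304 + (1−α)·ln 402, i.e. α·0.911014 = (1−α)·0.155810.
So α/(1−α) = (0.155810)/(0.911014) = 0.171029, and α = 0.171029/1.171029 ≈ 0.146.

α ≈ 0.146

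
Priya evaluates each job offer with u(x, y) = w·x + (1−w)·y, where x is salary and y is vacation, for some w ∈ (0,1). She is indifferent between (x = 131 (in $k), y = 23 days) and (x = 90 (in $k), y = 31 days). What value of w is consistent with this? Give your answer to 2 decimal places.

Equating utilities: w·131 + (1−w)·23 = w·90 + (1−w)·31.
Rearranging, 41·w − 8·(1−w) = 0.
Hence w = 8/(41+8) = 8/49 = 0.16.

w = 0.16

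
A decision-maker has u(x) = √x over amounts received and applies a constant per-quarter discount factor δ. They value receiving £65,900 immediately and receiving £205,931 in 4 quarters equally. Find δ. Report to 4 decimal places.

δ ≈ 0.8673

The payoff in 4 quarters is discounted by δ^4, so u(65900) = δ^4·u(205931) and δ^4 = u(65900)/u(205931).
Since u(x) = √x, δ^4 = √(65900/205931) = 0.56569.
Hence δ = (0.56569)^(1/4) = 0.867252.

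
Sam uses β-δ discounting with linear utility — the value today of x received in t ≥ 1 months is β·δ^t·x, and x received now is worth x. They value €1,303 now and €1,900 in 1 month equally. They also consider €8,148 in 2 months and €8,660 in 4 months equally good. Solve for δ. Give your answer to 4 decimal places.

From the later pair, β·δ^2·8148 = β·δ^4·8660; dividing through, δ^2 = 8148/8660 = 0.94088, so δ = 0.96999.

δ ≈ 0.9700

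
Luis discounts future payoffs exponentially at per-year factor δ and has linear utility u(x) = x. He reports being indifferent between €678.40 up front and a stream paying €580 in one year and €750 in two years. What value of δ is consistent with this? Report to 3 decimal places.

δ ≈ 0.640

Present value of the stream is 580·δ + 750·δ². Indifference gives 580δ + 750δ² = 678.40.
That is, 750δ² + 580δ − 678.40 = 0, a quadratic in δ.
By the quadratic formula (taking the positive root), δ = (−580 + √2371600.00) / 1500 ≈ 0.640.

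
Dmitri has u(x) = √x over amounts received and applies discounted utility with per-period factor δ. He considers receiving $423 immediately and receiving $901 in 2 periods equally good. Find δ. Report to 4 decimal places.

Equating discounted utilities: u(423) = δ^2·u(901) ⇒ δ^2 = u(423)/u(901).
With u(x) = √x: δ^2 = √423/√901 = √(423/901) = 0.68518.
Taking the square root: δ = 0.68518^(1/2) ≈ 0.8278.

δ ≈ 0.8278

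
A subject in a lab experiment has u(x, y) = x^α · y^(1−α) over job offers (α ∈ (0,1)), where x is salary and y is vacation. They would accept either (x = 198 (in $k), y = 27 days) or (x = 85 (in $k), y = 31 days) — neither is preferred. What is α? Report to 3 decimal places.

α ≈ 0.140

Indifference: 198^α · 27^(1−α) = 85^α · 31^(1−α).
Taking logs: α·ln 198 + (1−α)·ln 27 = α·ln 85 + (1−α)·ln 31, i.e. α·0.845616 = (1−α)·0.138150.
So α/(1−α) = (0.138150)/(0.845616) = 0.163372, and α = 0.163372/1.163372 ≈ 0.140.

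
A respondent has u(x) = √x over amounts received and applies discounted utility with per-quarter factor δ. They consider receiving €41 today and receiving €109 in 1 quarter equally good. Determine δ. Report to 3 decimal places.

δ ≈ 0.613

Indifference means u(41) = δ · u(109), so δ = u(41)/u(109).
With u(x) = √x: δ = √41/√109 = √(41/109) = 0.61331.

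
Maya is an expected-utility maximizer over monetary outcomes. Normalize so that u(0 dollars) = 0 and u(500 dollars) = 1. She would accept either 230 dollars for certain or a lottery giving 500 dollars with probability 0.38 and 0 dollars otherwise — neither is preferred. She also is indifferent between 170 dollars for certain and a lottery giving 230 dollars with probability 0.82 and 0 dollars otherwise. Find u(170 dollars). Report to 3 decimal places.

0.312

First, u(230 dollars) = 0.38·u(500 dollars) + 0.62·u(0 dollars) = 0.38.
Then u(170 dollars) = 0.82·u(230 dollars) + 0.18·u(0 dollars) = 0.82·0.38 + 0.18·0.00 = 0.3116.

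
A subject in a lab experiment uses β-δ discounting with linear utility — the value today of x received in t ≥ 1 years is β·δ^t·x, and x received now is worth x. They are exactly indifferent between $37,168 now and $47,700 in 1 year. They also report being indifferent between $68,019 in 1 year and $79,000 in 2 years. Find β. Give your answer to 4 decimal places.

β ≈ 0.9050

From the later pair, β·δ^1·68019 = β·δ^2·79000; dividing through, δ = 68019/79000 = 0.86100.
Now use the now-vs-future pair: 37168 = β·δ·47700 gives β = 37168/(0.86100·47700) ≈ 0.9050.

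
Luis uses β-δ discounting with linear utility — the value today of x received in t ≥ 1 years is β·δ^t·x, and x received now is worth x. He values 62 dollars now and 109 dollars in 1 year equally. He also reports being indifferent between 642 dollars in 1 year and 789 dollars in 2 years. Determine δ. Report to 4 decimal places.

Both payoffs in the second observation are in the future, so β drops out: δ^1·642 = δ^2·789 ⇒ δ = 642/789 = 0.81369.

δ ≈ 0.8137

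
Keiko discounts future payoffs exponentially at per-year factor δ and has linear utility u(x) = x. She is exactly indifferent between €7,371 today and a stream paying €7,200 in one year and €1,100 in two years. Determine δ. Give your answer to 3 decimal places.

δ ≈ 0.900

The stream is worth 7200δ + 1100δ² today, so 7200δ + 1100δ² = 7371.
Rearranged: 1100δ² + 7200δ − 7371 = 0.
By the quadratic formula (taking the positive root), δ = (−7200 + √84272400.00) / 2200 ≈ 0.900.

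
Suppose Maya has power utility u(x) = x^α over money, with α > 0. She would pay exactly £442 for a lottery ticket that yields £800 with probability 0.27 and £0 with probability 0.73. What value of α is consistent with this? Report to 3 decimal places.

α ≈ 2.207

The lottery's expected utility is 0.27·u(800) + 0.73·u(0) = 0.27·800^α (since u(0) = 0 for α > 0).
Equating: 442^α = 0.27·800^α, i.e. 0.5525^α = 0.27.
α = ln(0.27) / ln(442/800) = -1.309333/-0.593302 ≈ 2.207.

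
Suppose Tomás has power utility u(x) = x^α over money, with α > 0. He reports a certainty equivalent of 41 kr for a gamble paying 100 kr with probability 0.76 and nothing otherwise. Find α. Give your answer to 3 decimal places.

α ≈ 0.308

Since u(0) = 0, the lottery's EU is 0.76·100^α.
Indifference: 41^α = 0.76·100^α, so (41/100)^α = 0.76.
Take logs: α = ln 0.76 / ln(41/100) ≈ 0.30780.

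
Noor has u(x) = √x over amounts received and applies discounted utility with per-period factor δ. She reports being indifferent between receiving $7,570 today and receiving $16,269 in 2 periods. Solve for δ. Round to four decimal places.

Equating discounted utilities: u(7570) = δ^2·u(16269) ⇒ δ^2 = u(7570)/u(16269).
With u(x) = √x: δ^2 = √7570/√16269 = √(7570/16269) = 0.68213.
Hence δ = (0.68213)^(1/2) = 0.825912.

δ ≈ 0.8259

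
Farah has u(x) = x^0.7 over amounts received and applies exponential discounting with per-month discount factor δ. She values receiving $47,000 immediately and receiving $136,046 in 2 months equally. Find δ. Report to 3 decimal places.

Indifference means u(47000) = δ^2 · u(136046), so δ^2 = u(47000)/u(136046).
Since u(x) = x^0.7, δ^2 = (47000/136046)^0.7 = 0.34547^0.7 = 0.47521.
Hence δ = (0.47521)^(1/2) = 0.68936.

δ ≈ 0.689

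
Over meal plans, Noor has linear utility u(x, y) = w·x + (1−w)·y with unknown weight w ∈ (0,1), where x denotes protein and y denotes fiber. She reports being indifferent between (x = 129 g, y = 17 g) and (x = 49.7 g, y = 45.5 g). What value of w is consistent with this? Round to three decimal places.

Equating utilities: w·129 + (1−w)·17 = w·49.7 + (1−w)·45.5.
Collecting terms: w·79.3 = (1−w)·28.5.
So w/(1−w) = 28.5/79.3 = 0.3594, giving w = 28.5/(79.3+28.5) = 0.264.

w = 0.264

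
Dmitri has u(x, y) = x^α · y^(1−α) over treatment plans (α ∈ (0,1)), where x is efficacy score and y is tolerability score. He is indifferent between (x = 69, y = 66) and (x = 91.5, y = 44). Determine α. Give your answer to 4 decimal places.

α ≈ 0.5896

Set the two utilities equal: 69^α·66^(1−α) = 91.5^α·44^(1−α).
(69/91.5)^α = (44/66)^(1−α); take logs: α·ln(69/91.5) = (1−α)·ln(44/66), i.e. α·-0.2822325 = (1−α)·-0.4054651.
With A = -0.2822325 and B = -0.4054651: α·A = (1−α)·B, so α = B/(A+B) = -0.4054651/-0.6876976 ≈ 0.5896.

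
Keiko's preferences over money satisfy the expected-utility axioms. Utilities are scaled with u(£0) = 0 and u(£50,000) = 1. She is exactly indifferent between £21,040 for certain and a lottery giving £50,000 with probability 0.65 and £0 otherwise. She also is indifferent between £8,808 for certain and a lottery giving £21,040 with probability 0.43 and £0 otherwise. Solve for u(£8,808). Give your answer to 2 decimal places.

0.28

First, u(£21,040) = 0.65·u(£50,000) + 0.35·u(£0) = 0.65.
Chaining: u(£8,808) = 0.43·0.65 + 0.57·0.00 = 0.2795.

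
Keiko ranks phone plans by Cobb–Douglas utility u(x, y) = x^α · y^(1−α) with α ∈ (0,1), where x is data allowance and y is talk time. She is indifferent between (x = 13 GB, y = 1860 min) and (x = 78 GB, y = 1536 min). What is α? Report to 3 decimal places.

α ≈ 0.097

Set the two utilities equal: 13^α·1860^(1−α) = 78^α·1536^(1−α).
Rearrange to (13/78)^α = (1536/1860)^(1−α) and take logs: α·-1.791759 = (1−α)·-0.191395.
Thus α·(-1.983154) = -0.191395, so α = -0.191395/-1.983154 ≈ 0.097.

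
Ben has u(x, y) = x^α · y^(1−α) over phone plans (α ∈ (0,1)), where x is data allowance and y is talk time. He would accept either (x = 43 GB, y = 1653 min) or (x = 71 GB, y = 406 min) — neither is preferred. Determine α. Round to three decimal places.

α ≈ 0.737

Indifference: 43^α · 1653^(1−α) = 71^α · 406^(1−α).
(43/71)^α = (406/1653)^(1−α); take logs: α·ln(43/71) = (1−α)·ln(406/1653), i.e. α·-0.501480 = (1−α)·-1.403994.
With A = -0.501480 and B = -1.403994: α·A = (1−α)·B, so α = B/(A+B) = -1.403994/-1.905474 ≈ 0.737.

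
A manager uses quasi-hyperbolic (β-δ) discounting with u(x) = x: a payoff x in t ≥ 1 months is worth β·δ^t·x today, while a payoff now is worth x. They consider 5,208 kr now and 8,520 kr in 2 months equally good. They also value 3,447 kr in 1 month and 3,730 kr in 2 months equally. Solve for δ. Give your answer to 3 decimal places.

The second indifference involves only future payoffs, so β cancels: β·δ^1·3447 = β·δ^2·3730, giving δ = 3447/3730 = 0.92413.

δ ≈ 0.924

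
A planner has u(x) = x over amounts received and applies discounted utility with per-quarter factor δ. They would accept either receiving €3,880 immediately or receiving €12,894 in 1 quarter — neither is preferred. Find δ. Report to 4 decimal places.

The payoff in 1 quarter is discounted by δ, so u(3880) = δ·u(12894) and δ = u(3880)/u(12894).
With u(x) = x: δ = 3880/12894 = 0.30092.

δ ≈ 0.3009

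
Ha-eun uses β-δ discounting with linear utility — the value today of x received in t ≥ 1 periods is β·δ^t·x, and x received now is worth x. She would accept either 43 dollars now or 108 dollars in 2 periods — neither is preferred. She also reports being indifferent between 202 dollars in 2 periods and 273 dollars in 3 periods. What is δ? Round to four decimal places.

The second indifference involves only future payoffs, so β cancels: β·δ^2·202 = β·δ^3·273, giving δ = 202/273 = 0.73993.

δ ≈ 0.7399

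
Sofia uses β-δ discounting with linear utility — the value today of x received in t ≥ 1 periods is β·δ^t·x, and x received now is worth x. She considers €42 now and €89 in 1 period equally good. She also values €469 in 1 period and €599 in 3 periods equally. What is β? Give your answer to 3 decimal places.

Both payoffs in the second observation are in the future, so β drops out: δ^1·469 = δ^3·599 ⇒ δ^2 = 469/599 = 0.78297, so δ = 0.88486.
Now use the now-vs-future pair: 42 = β·δ·89 gives β = 42/(0.88486·89) ≈ 0.533.

β ≈ 0.533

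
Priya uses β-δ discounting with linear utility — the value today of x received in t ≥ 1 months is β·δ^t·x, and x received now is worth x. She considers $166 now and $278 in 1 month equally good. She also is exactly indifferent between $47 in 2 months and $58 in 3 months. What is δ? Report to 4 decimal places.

The second indifference involves only future payoffs, so β cancels: β·δ^2·47 = β·δ^3·58, giving δ = 47/58 = 0.81034.

δ ≈ 0.8103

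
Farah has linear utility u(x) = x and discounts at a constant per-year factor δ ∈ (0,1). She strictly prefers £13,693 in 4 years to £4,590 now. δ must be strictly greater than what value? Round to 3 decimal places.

δ > 0.761

The preference means 4590 < δ^4·13693.
Dividing by 13693: δ^4 > 0.33521. Both sides are positive, so the 4th root keeps the direction.
δ > (4590/13693)^(1/4) ≈ 0.761.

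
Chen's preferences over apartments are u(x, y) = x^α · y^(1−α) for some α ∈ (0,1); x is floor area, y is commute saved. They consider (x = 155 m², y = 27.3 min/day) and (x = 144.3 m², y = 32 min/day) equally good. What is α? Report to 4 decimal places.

α ≈ 0.6895

Set the two utilities equal: 155^α·27.3^(1−α) = 144.3^α·32^(1−α).
Rearrange to (155/144.3)^α = (32/27.3)^(1−α) and take logs: α·0.0715307 = (1−α)·0.1588492.
With A = 0.0715307 and B = 0.1588492: α·A = (1−α)·B, so α = B/(A+B) = 0.1588492/0.2303799 ≈ 0.6895.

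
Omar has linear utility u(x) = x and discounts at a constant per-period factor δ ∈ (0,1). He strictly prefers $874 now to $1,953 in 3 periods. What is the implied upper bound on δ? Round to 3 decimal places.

δ < 0.765

Comparing present values: 874 > δ^3·1953.
So δ^3 < 874/1953 = 0.44752; taking the cube root of both positive sides preserves the inequality.
δ < 0.44752^(1/3) = 0.765.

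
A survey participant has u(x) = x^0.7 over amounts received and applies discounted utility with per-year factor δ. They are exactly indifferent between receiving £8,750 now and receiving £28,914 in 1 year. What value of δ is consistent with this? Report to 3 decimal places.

δ ≈ 0.433

Equating discounted utilities: u(8750) = δ·u(28914) ⇒ δ = u(8750)/u(28914).
Since u(x) = x^0.7, δ = (8750/28914)^0.7 = 0.30262^0.7 = 0.43314.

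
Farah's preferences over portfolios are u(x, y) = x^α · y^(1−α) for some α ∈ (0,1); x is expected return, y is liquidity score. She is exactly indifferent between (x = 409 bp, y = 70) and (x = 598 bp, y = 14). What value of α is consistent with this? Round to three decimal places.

Set the two utilities equal: 409^α·70^(1−α) = 598^α·14^(1−α).
Taking logs: α·ln 409 + (1−α)·ln 70 = α·ln 598 + (1−α)·ln 14, i.e. α·-0.379876 = (1−α)·-1.609438.
Thus α·(-1.989314) = -1.609438, so α = -1.609438/-1.989314 ≈ 0.809.

α ≈ 0.809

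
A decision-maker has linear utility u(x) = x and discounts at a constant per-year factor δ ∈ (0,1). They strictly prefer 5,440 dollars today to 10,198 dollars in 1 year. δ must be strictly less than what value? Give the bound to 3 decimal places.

Comparing present values: 5440 > δ·10198.
So δ < 5440/10198 = 0.53344.

δ < 0.533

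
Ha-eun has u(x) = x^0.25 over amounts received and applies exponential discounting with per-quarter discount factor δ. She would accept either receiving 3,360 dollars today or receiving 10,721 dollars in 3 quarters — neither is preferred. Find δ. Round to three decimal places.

Equating discounted utilities: u(3360) = δ^3·u(10721) ⇒ δ^3 = u(3360)/u(10721).
Since u(x) = x^0.25, δ^3 = (3360/10721)^0.25 = 0.31340^0.25 = 0.74821.
Taking the cube root: δ = 0.74821^(1/3) ≈ 0.908.

δ ≈ 0.908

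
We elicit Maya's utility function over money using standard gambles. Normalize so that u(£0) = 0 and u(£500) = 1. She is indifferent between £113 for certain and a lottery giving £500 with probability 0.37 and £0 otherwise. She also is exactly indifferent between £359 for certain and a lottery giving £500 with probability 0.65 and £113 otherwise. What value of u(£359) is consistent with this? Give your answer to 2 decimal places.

0.78

From the first indifference, u(£113) = 0.37·u(£500) + 0.63·u(£0) = 0.37·1 + 0.63·0 = 0.37.
The second indifference gives u(£359) = 0.65·u(£500) + 0.35·u(£113) = 0.65·1.00 + 0.35·0.37 = 0.7795.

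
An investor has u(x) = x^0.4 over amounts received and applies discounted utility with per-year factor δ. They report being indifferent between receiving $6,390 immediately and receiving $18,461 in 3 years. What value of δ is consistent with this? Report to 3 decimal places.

δ ≈ 0.868

Indifference means u(6390) = δ^3 · u(18461), so δ^3 = u(6390)/u(18461).
Since u(x) = x^0.4, δ^3 = (6390/18461)^0.4 = 0.34614^0.4 = 0.65418.
Hence δ = (0.65418)^(1/3) = 0.86809.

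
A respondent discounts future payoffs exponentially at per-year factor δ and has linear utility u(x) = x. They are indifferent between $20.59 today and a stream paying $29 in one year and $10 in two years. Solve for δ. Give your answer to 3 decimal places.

Present value of the stream is 29·δ + 10·δ². Indifference gives 29δ + 10δ² = 20.59.
So 10δ² + 29δ − 20.59 = 0.
The positive root is δ = [−29 + √(29² + 4·10·20.59)] / (2·10) = (−29 + 40.800)/20 ≈ 0.590.

δ ≈ 0.590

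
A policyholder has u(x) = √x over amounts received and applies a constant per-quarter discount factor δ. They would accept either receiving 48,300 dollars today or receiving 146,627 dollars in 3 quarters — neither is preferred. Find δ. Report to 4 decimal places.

The payoff in 3 quarters is discounted by δ^3, so u(48300) = δ^3·u(146627) and δ^3 = u(48300)/u(146627).
With u(x) = √x: δ^3 = √48300/√146627 = √(48300/146627) = 0.57394.
So δ = 0.57394^(1/3) ≈ 0.8310.

δ ≈ 0.8310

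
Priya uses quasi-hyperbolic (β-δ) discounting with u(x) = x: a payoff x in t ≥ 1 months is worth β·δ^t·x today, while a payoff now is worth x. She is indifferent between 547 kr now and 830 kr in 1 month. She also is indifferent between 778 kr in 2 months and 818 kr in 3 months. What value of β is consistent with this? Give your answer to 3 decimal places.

The second indifference involves only future payoffs, so β cancels: β·δ^2·778 = β·δ^3·818, giving δ = 778/818 = 0.95110.
The first indifference: 547 = β·δ·830, so β = 547/(δ·830) = 547/(0.95110·830) ≈ 0.693.

β ≈ 0.693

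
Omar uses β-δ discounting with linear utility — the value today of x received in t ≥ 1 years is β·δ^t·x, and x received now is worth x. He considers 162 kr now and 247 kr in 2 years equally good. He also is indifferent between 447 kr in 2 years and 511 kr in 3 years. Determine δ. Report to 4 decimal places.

Both payoffs in the second observation are in the future, so β drops out: δ^2·447 = δ^3·511 ⇒ δ = 447/511 = 0.87476.

δ ≈ 0.8748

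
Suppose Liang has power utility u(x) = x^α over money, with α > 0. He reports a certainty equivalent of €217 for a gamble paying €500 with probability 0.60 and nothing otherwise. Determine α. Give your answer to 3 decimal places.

The lottery's expected utility is 0.60·u(500) + 0.40·u(0) = 0.60·500^α (since u(0) = 0 for α > 0).
Indifference: 217^α = 0.60·500^α, so (217/500)^α = 0.60.
α = ln(0.60) / ln(217/500) = -0.510826/-0.834711 ≈ 0.612.

α ≈ 0.612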